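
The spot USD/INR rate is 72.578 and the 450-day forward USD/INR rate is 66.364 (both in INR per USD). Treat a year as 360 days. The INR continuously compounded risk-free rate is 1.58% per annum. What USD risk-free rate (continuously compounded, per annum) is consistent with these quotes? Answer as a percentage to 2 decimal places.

8.74%

F = S·e^((r_INR − r_USD)T) ⇒ r_USD = r_INR − ln(F/S)/T
ln(66.364/72.578) = -0.089507; /(450/360) = -0.071606
r_USD = 0.0158 + 0.071606 = 0.087406
r_USD = 8.74%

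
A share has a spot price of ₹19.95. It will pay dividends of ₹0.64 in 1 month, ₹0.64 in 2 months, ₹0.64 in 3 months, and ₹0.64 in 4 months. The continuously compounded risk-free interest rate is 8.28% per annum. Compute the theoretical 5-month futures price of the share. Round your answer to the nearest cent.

PV(dividends) I = 0.64·e^(−0.0828·1/12) + 0.64·e^(−0.0828·2/12) + 0.64·e^(−0.0828·3/12) + 0.64·e^(−0.0828·4/12)
I = 0.6356 + 0.6312 + 0.6269 + 0.6226 = 2.5163
F = (S − I)·e^(rT) = (19.95 − 2.5163) · e^(0.0828·5/12)
= 17.4337 · e^0.034500 = 17.4337 × 1.035102 = ₹18.05

₹18.05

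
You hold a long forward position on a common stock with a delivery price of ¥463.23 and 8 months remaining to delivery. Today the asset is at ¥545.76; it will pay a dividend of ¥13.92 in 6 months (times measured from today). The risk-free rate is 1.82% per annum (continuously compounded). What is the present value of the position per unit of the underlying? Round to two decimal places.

¥74.32

PV(remaining dividends) I = 13.92·e^(−0.0182·6/12) = 13.7939
Current forward F = (S − I)·e^(rT) = (545.76 − 13.7939)·e^(0.0182·8/12) = 531.9661 × 1.012207 = 538.4598
Value (long) = (F − K)·e^(−rT) = (538.4598 − 463.23) × 0.987940 = 74.3225
Value = ¥74.32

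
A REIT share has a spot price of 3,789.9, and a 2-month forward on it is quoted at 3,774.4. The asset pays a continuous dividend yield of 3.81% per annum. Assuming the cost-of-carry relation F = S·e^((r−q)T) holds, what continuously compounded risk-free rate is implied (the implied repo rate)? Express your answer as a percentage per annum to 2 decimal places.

1.35%

From F = S·e^((r−q)T): (r − q) = ln(F/S)/T
ln(3774.4/3789.9) = ln(0.995910) = -0.004098
(r − q) = -0.004098 / (2/12) = -0.024588
r = ln(F/S)/T + q = -0.024588 + 0.0381 = 0.013512
r = 1.35%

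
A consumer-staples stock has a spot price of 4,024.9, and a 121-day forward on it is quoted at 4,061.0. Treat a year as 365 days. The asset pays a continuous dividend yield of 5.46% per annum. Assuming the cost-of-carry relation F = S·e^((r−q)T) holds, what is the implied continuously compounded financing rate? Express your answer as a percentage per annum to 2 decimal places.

8.15%

From F = S·e^((r−q)T): (r − q) = ln(F/S)/T
ln(4061.0/4024.9) = ln(1.008969) = 0.008929
(r − q) = 0.008929 / (121/365) = 0.026935
r = ln(F/S)/T + q = 0.026935 + 0.0546 = 0.081535
r = 8.15%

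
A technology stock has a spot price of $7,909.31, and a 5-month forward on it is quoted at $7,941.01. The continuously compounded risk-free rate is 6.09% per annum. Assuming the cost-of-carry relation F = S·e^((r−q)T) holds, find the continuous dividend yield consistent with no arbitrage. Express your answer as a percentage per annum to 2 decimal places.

From F = S·e^((r−q)T): (r − q) = ln(F/S)/T
ln(7941.01/7909.31) = ln(1.004008) = 0.004000
(r − q) = 0.004000 / (5/12) = 0.009600
q = r − ln(F/S)/T = 0.0609 − 0.009600 = 0.051300
q = 5.13%

5.13%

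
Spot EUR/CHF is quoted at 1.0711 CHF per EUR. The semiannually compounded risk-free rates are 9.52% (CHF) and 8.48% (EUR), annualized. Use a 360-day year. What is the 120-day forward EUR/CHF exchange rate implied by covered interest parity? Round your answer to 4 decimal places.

1.0747

By covered interest parity, F = S · (1+r_CHF/2)^(2T) / (1+r_EUR/2)^(2T)
= 1.0711 × 1.031487 / 1.028071 = 1.0711 × 1.003323
F = 1.0747 CHF per EUR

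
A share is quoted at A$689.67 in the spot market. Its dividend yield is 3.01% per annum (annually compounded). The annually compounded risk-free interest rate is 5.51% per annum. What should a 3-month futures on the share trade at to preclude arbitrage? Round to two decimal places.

A$693.82

F = S · (1+r)^T / (1+q)^T
= 689.67 × 1.013499 / 1.007442 = 689.67 × 1.006012
F = A$693.82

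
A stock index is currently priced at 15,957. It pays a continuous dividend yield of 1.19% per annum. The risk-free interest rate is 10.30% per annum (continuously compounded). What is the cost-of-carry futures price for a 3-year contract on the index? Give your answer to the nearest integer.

20,972

F = S·e^((r − q)T) = 15957 · e^((0.1030 − 0.0119) × 3)
= 15957 · e^0.273300 = 15957 × 1.314294
F = 20,972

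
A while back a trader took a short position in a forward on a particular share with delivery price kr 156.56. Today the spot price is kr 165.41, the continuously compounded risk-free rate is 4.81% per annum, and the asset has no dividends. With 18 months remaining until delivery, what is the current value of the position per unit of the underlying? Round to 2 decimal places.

Current fair forward for the remaining 18 months: F = S·e^(r·T), r = 0.0481
F = 165.41 · e^(0.0481 × 18/12) = 165.41 × 1.074817 = 177.7855
Value of long forward = (F − K)·e^(−rT) = (177.7855 − 156.56) · e^(−0.0481·18/12)
= 21.2255 × 0.930391 = 19.75
Short position value = −(long value) = -kr 19.75

-kr 19.75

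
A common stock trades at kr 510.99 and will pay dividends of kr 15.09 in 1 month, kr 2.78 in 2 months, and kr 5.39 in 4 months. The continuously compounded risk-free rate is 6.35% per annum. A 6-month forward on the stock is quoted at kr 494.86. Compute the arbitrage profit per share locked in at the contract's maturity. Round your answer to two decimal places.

PV(dividends) I = 15.09·e^(−0.0635·1/12) + 2.78·e^(−0.0635·2/12) + 5.39·e^(−0.0635·4/12) = 23.0382
Fair forward F* = (S − I)·e^(rT) = (510.99 − 23.0382)·e^0.031750 = 487.9518 × 1.032259 = 503.6926
Market kr 494.86 < fair 503.6926: forward underpriced → reverse cash-and-carry (short the stock, invest proceeds at r, pay the dividends, go long the forward).
Profit at T = |F_mkt − F*| = |494.86 − 503.6926| = kr 8.83 per share

kr 8.83 per share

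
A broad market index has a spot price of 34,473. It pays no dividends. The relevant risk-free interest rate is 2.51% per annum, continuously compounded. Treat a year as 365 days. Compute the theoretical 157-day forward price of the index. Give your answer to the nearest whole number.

F = S·e^(rT) = 34473 · e^(0.0251 × 157/365)
= 34473 · e^0.010796 = 34473 × 1.010854
F = 34,847

34,847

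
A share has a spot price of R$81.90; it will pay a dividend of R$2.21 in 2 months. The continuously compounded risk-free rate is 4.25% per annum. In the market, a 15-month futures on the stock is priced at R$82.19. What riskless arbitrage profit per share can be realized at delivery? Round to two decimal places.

PV(dividends) I = 2.21·e^(−0.0425·2/12) = 2.1944
Fair futures F* = (S − I)·e^(rT) = (81.90 − 2.1944)·e^0.053125 = 79.7056 × 1.054561 = 84.0544
Market R$82.19 < fair 84.0544: forward underpriced → reverse cash-and-carry (short the stock, invest proceeds at r, pay the dividends, go long the forward).
Profit at T = |F_mkt − F*| = |82.19 − 84.0544| = R$1.86 per share

R$1.86 per share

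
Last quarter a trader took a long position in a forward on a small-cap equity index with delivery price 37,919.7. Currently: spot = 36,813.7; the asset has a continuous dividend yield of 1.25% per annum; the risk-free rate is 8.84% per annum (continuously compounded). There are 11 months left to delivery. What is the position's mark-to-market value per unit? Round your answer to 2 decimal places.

1426.14

Current fair forward for the remaining 11 months: F = S·e^((r − q)·T), (r − q) = 0.0884 − 0.0125 = 0.0759
F = 36813.7 · e^(0.0759 × 11/12) = 36813.7 × 1.07205246 = 39466.2176
Value of long forward = (F − K)·e^(−rT) = (39466.2176 − 37919.7) · e^(−0.0884·11/12)
= 1546.5176 × 0.92216295 = 1426.14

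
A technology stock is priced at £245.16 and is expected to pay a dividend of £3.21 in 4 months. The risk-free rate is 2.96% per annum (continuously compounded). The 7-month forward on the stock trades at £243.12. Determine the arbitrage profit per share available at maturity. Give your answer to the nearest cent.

£3.08 per share

PV(dividends) I = 3.21·e^(−0.0296·4/12) = 3.1785
Fair forward F* = (S − I)·e^(rT) = (245.16 − 3.1785)·e^0.017267 = 241.9815 × 1.017417 = 246.1961
Market £243.12 < fair 246.1961: forward underpriced → reverse cash-and-carry (short the stock, invest proceeds at r, pay the dividends, go long the forward).
Profit at T = |F_mkt − F*| = |243.12 − 246.1961| = £3.08 per share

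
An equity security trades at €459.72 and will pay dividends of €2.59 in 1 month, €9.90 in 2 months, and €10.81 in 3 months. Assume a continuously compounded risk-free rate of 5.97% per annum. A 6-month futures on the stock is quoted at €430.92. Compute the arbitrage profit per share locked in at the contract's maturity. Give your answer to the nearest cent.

PV(dividends) I = 2.59·e^(−0.0597·1/12) + 9.90·e^(−0.0597·2/12) + 10.81·e^(−0.0597·3/12) = 23.0290
Fair futures F* = (S − I)·e^(rT) = (459.72 − 23.0290)·e^0.029850 = 436.6910 × 1.030300 = 449.9227
Market €430.92 < fair 449.9227: forward underpriced → reverse cash-and-carry (short the stock, invest proceeds at r, pay the dividends, go long the forward).
Profit at T = |F_mkt − F*| = |430.92 − 449.9227| = €19.00 per share

€19.00 per share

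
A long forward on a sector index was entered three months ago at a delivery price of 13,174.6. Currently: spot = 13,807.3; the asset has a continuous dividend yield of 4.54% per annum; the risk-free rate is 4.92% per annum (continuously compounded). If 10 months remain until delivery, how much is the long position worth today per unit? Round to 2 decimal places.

649.32

Current fair forward for the remaining 10 months: F = S·e^((r − q)·T), (r − q) = 0.0492 − 0.0454 = 0.0038
F = 13807.3 · e^(0.0038 × 10/12) = 13807.3 × 1.00317169 = 13851.0925
Value of long forward = (F − K)·e^(−rT) = (13851.0925 − 13174.6) · e^(−0.0492·10/12)
= 676.4925 × 0.95982913 = 649.32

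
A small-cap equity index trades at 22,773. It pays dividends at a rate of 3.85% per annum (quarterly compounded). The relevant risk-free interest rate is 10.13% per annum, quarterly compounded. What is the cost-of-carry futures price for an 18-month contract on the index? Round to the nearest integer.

24,982

F = S · (1+r/4)^(4T) / (1+q/4)^(4T)
= 22773 × 1.161901 / 1.059158 = 22773 × 1.097004
F = 24,982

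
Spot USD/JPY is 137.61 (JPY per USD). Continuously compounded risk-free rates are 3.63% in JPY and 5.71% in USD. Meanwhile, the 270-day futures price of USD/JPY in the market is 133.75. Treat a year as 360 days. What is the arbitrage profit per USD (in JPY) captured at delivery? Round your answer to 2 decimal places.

Fair futures: F* = S·e^(carry·T), with carry = (r_JPY − r_USD) = 0.0363 − 0.0571 = -0.0208
F* = 137.61 · e^(-0.0208 × 270/360) = 137.61 · e^-0.015600 = 137.61 × 0.984521 = 135.4799
Market 133.75 < fair 135.4799: forward underpriced → reverse cash-and-carry (short spot, go long the forward).
At maturity, profit = |F_mkt − F*| = |133.75 − 135.4799| = 1.73 per USD (in JPY)

1.73 per USD (in JPY)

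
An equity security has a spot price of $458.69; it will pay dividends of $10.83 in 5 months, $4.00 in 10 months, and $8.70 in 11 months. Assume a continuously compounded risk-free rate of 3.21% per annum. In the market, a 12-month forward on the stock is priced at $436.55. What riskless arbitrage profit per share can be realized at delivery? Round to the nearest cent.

PV(dividends) I = 10.83·e^(−0.0321·5/12) + 4.00·e^(−0.0321·10/12) + 8.70·e^(−0.0321·11/12) = 23.0283
Fair forward F* = (S − I)·e^(rT) = (458.69 − 23.0283)·e^0.032100 = 435.6617 × 1.032621 = 449.8734
Market $436.55 < fair 449.8734: forward underpriced → reverse cash-and-carry (short the stock, invest proceeds at r, pay the dividends, go long the forward).
Profit at T = |F_mkt − F*| = |436.55 − 449.8734| = $13.32 per share

$13.32 per share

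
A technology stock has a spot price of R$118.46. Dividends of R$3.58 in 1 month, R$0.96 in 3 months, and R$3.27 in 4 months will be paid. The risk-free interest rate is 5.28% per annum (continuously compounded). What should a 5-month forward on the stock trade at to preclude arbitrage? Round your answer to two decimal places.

PV(dividends) I = 3.58·e^(−0.0528·1/12) + 0.96·e^(−0.0528·3/12) + 3.27·e^(−0.0528·4/12)
I = 3.5643 + 0.9474 + 3.2130 = 7.7247
F = (S − I)·e^(rT) = (118.46 − 7.7247) · e^(0.0528·5/12)
= 110.7353 · e^0.022000 = 110.7353 × 1.022244 = R$113.20

R$113.20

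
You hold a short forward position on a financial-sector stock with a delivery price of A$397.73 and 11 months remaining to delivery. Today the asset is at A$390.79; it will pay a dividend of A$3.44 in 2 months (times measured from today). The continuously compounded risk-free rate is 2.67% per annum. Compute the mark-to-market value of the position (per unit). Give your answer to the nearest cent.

PV(remaining dividends) I = 3.44·e^(−0.0267·2/12) = 3.4247
Current forward F = (S − I)·e^(rT) = (390.79 − 3.4247)·e^(0.0267·11/12) = 387.3653 × 1.024777 = 396.9631
Value (long) = (F − K)·e^(−rT) = (396.9631 − 397.73) × 0.975822 = -0.7484
Short position value = −(long value) = A$0.75

A$0.75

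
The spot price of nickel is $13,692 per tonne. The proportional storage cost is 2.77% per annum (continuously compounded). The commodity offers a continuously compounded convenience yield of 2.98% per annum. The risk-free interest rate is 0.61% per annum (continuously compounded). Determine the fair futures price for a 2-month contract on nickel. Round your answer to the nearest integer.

$13,701 per tonne

Net carry = r + u − y = 0.0061 + 0.0277 − 0.0298 = 0.0040
F = S·e^((r+u−y)T) = 13692 · e^(0.0040 × 2/12) = 13692 · e^0.000667
= 13692 × 1.000667 = $13,701 per tonne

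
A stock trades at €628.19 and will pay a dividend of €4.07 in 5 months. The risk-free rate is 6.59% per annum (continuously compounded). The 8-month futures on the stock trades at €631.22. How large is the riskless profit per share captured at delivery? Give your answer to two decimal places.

€21.05 per share

PV(dividends) I = 4.07·e^(−0.0659·5/12) = 3.9598
Fair futures F* = (S − I)·e^(rT) = (628.19 − 3.9598)·e^0.043933 = 624.2302 × 1.044912 = 652.2656
Market €631.22 < fair 652.2656: forward underpriced → reverse cash-and-carry (short the stock, invest proceeds at r, pay the dividends, go long the forward).
Profit at T = |F_mkt − F*| = |631.22 − 652.2656| = €21.05 per share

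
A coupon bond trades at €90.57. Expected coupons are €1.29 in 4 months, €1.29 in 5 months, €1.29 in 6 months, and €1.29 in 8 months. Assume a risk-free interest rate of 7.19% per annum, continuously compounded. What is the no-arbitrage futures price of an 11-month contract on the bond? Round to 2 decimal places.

PV(coupons) I = 1.29·e^(−0.0719·4/12) + 1.29·e^(−0.0719·5/12) + 1.29·e^(−0.0719·6/12) + 1.29·e^(−0.0719·8/12)
I = 1.2595 + 1.2519 + 1.2444 + 1.2296 = 4.9854
F = (S − I)·e^(rT) = (90.57 − 4.9854) · e^(0.0719·11/12)
= 85.5846 · e^0.065908 = 85.5846 × 1.068128 = €91.42

€91.42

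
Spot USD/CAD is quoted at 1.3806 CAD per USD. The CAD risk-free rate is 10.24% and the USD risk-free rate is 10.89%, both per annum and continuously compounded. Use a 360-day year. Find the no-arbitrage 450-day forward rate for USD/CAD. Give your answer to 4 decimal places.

1.3694

F = S·e^((r_CAD − r_USD)T) = 1.3806 · e^((0.1024 − 0.1089) × 450/360)
= 1.3806 · e^-0.008125 = 1.3806 × 0.991908
F = 1.3694 CAD per USD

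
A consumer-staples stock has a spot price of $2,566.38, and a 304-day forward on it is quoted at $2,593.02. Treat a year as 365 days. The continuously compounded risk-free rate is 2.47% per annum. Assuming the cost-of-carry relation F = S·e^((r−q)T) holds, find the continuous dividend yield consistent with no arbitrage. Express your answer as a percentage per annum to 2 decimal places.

From F = S·e^((r−q)T): (r − q) = ln(F/S)/T
ln(2593.02/2566.38) = ln(1.010380) = 0.010326
(r − q) = 0.010326 / (304/365) = 0.012398
q = r − ln(F/S)/T = 0.0247 − 0.012398 = 0.012302
q = 1.23%

1.23%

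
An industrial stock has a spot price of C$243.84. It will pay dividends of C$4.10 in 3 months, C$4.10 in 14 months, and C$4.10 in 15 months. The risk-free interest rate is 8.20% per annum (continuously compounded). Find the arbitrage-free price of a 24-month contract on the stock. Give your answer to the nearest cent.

PV(dividends) I = 4.10·e^(−0.0820·3/12) + 4.10·e^(−0.0820·14/12) + 4.10·e^(−0.0820·15/12)
I = 4.0168 + 3.7259 + 3.7006 = 11.4433
F = (S − I)·e^(rT) = (243.84 − 11.4433) · e^(0.0820·24/12)
= 232.3967 · e^0.164000 = 232.3967 × 1.178214 = C$273.81

C$273.81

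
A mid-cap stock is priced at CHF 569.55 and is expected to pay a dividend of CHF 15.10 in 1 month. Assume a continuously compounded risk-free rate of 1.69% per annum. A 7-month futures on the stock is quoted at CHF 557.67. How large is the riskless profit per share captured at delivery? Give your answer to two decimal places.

CHF 2.29 per share

PV(dividends) I = 15.10·e^(−0.0169·1/12) = 15.0787
Fair futures F* = (S − I)·e^(rT) = (569.55 − 15.0787)·e^0.009858 = 554.4713 × 1.009907 = 559.9644
Market CHF 557.67 < fair 559.9644: forward underpriced → reverse cash-and-carry (short the stock, invest proceeds at r, pay the dividends, go long the forward).
Profit at T = |F_mkt − F*| = |557.67 − 559.9644| = CHF 2.29 per share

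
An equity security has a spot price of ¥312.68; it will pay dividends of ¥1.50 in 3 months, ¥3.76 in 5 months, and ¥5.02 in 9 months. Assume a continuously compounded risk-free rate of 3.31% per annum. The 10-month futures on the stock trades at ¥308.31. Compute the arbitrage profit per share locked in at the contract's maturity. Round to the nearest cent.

PV(dividends) I = 1.50·e^(−0.0331·3/12) + 3.76·e^(−0.0331·5/12) + 5.02·e^(−0.0331·9/12) = 10.0931
Fair futures F* = (S − I)·e^(rT) = (312.68 − 10.0931)·e^0.027583 = 302.5869 × 1.027967 = 311.0493
Market ¥308.31 < fair 311.0493: forward underpriced → reverse cash-and-carry (short the stock, invest proceeds at r, pay the dividends, go long the forward).
Profit at T = |F_mkt − F*| = |308.31 − 311.0493| = ¥2.74 per share

¥2.74 per share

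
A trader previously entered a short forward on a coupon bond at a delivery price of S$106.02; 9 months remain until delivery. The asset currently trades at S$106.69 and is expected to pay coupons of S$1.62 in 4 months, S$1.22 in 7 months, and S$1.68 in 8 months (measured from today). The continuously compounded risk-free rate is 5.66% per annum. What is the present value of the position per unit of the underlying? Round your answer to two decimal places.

-S$0.69

PV(remaining coupons) I = 1.62·e^(−0.0566·4/12) + 1.22·e^(−0.0566·7/12) + 1.68·e^(−0.0566·8/12) = 4.3879
Current forward F = (S − I)·e^(rT) = (106.69 − 4.3879)·e^(0.0566·9/12) = 102.3021 × 1.043364 = 106.7383
Value (long) = (F − K)·e^(−rT) = (106.7383 − 106.02) × 0.958438 = 0.6884
Short position value = −(long value) = -S$0.69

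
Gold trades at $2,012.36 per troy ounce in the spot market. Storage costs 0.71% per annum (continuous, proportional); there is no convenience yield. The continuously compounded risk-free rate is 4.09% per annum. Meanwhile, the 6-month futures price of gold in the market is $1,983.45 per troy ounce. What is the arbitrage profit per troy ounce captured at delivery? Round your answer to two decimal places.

Fair futures: F* = S·e^(carry·T), with carry = (r + u) = 0.0409 + 0.0071 = 0.0480
F* = 2012.36 · e^(0.0480 × 6/12) = 2012.36 · e^0.02400000 = 2012.36 × 1.02429032 = $2061.2409
Market $1983.45 < fair $2061.2409: forward underpriced → reverse cash-and-carry (short spot, go long the forward).
At maturity, profit = |F_mkt − F*| = |1983.45 − 2061.2409| = $77.79 per troy ounce

$77.79 per troy ounce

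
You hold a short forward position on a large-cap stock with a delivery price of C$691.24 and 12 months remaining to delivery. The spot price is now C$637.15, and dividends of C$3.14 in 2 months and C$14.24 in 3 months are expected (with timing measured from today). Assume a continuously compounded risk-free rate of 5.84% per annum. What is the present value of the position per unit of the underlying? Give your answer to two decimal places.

PV(remaining dividends) I = 3.14·e^(−0.0584·2/12) + 14.24·e^(−0.0584·3/12) = 17.1432
Current forward F = (S − I)·e^(rT) = (637.15 − 17.1432)·e^(0.0584·12/12) = 620.0068 × 1.060139 = 657.2934
Value (long) = (F − K)·e^(−rT) = (657.2934 − 691.24) × 0.943273 = -32.0209
Short position value = −(long value) = C$32.02

C$32.02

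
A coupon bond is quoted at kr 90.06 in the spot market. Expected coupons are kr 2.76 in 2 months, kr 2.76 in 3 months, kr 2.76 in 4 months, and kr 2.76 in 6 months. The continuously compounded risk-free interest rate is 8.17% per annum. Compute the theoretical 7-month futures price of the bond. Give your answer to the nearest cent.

PV(coupons) I = 2.76·e^(−0.0817·2/12) + 2.76·e^(−0.0817·3/12) + 2.76·e^(−0.0817·4/12) + 2.76·e^(−0.0817·6/12)
I = 2.7227 + 2.7042 + 2.6859 + 2.6495 = 10.7623
F = (S − I)·e^(rT) = (90.06 − 10.7623) · e^(0.0817·7/12)
= 79.2977 · e^0.047658 = 79.2977 × 1.048812 = kr 83.17

kr 83.17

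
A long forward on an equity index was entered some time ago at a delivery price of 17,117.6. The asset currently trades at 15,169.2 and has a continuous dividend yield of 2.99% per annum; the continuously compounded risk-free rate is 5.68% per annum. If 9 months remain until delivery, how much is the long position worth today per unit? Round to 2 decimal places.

-1570.89

Current fair forward for the remaining 9 months: F = S·e^((r − q)·T), (r − q) = 0.0568 − 0.0299 = 0.0269
F = 15169.2 · e^(0.0269 × 9/12) = 15169.2 × 1.02037989 = 15478.3466
Value of long forward = (F − K)·e^(−rT) = (15478.3466 − 17117.6) · e^(−0.0568·9/12)
= -1639.2534 × 0.95829463 = -1570.89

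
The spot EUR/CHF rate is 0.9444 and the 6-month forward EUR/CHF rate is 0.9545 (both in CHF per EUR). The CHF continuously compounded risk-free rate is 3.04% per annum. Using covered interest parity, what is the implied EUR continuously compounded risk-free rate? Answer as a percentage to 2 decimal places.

F = S·e^((r_CHF − r_EUR)T) ⇒ r_EUR = r_CHF − ln(F/S)/T
ln(0.9545/0.9444) = 0.010638; /(6/12) = 0.021276
r_EUR = 0.0304 − 0.021276 = 0.009124
r_EUR = 0.91%

0.91%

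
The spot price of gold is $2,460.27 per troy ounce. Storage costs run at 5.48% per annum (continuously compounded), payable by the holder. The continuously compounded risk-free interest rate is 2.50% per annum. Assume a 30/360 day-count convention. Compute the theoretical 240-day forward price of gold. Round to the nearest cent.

$2,594.70 per troy ounce

Net carry = r + u − y = 0.0250 + 0.0548 − 0.0000 = 0.0798
F = S·e^((r+u−y)T) = 2460.27 · e^(0.0798 × 240/360) = 2460.27 · e^0.05320000
= 2460.27 × 1.05464055 = $2,594.70 per troy ounce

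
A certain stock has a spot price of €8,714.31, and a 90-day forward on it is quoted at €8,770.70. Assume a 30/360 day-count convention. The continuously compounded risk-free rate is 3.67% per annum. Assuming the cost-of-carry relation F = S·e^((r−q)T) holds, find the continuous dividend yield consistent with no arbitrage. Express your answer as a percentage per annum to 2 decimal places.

From F = S·e^((r−q)T): (r − q) = ln(F/S)/T
ln(8770.70/8714.31) = ln(1.006471) = 0.006450
(r − q) = 0.006450 / (90/360) = 0.025800
q = r − ln(F/S)/T = 0.0367 − 0.025800 = 0.010900
q = 1.09%

1.09%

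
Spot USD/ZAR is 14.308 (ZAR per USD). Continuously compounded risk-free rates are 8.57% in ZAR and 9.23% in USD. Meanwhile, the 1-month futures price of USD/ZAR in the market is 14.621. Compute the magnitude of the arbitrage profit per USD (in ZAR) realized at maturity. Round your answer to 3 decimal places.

0.321 per USD (in ZAR)

Fair futures: F* = S·e^(carry·T), with carry = (r_ZAR − r_USD) = 0.0857 − 0.0923 = -0.0066
F* = 14.308 · e^(-0.0066 × 1/12) = 14.308 · e^-0.000550 = 14.308 × 0.999450 = 14.3001
Market 14.621 > fair 14.3001: forward overpriced → cash-and-carry (buy spot, short the forward).
At maturity, profit = |F_mkt − F*| = |14.621 − 14.3001| = 0.321 per USD (in ZAR)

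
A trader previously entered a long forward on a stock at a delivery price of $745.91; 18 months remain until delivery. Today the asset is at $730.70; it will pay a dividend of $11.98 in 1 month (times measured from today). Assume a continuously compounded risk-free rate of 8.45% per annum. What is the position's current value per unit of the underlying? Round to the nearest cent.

$61.69

PV(remaining dividends) I = 11.98·e^(−0.0845·1/12) = 11.8959
Current forward F = (S − I)·e^(rT) = (730.70 − 11.8959)·e^(0.0845·18/12) = 718.8041 × 1.135133 = 815.9383
Value (long) = (F − K)·e^(−rT) = (815.9383 − 745.91) × 0.880954 = 61.6917
Value = $61.69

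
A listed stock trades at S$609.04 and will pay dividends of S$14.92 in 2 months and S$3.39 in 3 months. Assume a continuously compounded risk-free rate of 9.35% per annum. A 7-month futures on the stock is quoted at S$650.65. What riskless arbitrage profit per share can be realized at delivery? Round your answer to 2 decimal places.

PV(dividends) I = 14.92·e^(−0.0935·2/12) + 3.39·e^(−0.0935·3/12) = 18.0010
Fair futures F* = (S − I)·e^(rT) = (609.04 − 18.0010)·e^0.054542 = 591.0390 × 1.056057 = 624.1709
Market S$650.65 > fair 624.1709: forward overpriced → cash-and-carry (borrow at r, buy the stock and collect the dividends, short the forward).
Profit at T = |F_mkt − F*| = |650.65 − 624.1709| = S$26.48 per share

S$26.48 per share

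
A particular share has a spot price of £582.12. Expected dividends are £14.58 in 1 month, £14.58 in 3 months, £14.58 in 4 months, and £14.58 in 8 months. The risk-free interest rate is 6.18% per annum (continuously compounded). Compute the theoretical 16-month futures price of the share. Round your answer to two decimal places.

PV(dividends) I = 14.58·e^(−0.0618·1/12) + 14.58·e^(−0.0618·3/12) + 14.58·e^(−0.0618·4/12) + 14.58·e^(−0.0618·8/12)
I = 14.5051 + 14.3565 + 14.2827 + 13.9915 = 57.1358
F = (S − I)·e^(rT) = (582.12 − 57.1358) · e^(0.0618·16/12)
= 524.9842 · e^0.082400 = 524.9842 × 1.085890 = £570.08

£570.08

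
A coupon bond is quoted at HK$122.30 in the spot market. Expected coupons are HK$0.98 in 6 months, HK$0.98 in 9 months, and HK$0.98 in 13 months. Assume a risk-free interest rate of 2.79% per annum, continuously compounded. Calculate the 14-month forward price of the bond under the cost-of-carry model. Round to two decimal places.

HK$123.37

PV(coupons) I = 0.98·e^(−0.0279·6/12) + 0.98·e^(−0.0279·9/12) + 0.98·e^(−0.0279·13/12)
I = 0.9664 + 0.9597 + 0.9508 = 2.8769
F = (S − I)·e^(rT) = (122.30 − 2.8769) · e^(0.0279·14/12)
= 119.4231 · e^0.032550 = 119.4231 × 1.033086 = HK$123.37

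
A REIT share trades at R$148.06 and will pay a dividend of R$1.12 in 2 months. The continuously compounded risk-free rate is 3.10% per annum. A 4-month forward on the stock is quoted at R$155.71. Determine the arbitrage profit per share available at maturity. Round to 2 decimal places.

PV(dividends) I = 1.12·e^(−0.0310·2/12) = 1.1142
Fair forward F* = (S − I)·e^(rT) = (148.06 − 1.1142)·e^0.010333 = 146.9458 × 1.010387 = 148.4721
Market R$155.71 > fair 148.4721: forward overpriced → cash-and-carry (borrow at r, buy the stock and collect the dividends, short the forward).
Profit at T = |F_mkt − F*| = |155.71 − 148.4721| = R$7.24 per share

R$7.24 per share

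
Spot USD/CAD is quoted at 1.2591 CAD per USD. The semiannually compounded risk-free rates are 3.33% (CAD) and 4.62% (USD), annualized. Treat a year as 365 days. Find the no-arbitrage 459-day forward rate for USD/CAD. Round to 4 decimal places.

1.2392

By covered interest parity, F = S · (1+r_CAD/2)^(2T) / (1+r_USD/2)^(2T)
= 1.2591 × 1.042406 / 1.059119 = 1.2591 × 0.984220
F = 1.2392 CAD per USD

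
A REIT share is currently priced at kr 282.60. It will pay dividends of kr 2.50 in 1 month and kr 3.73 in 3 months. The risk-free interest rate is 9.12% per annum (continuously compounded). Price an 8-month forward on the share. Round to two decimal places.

kr 293.80

PV(dividends) I = 2.50·e^(−0.0912·1/12) + 3.73·e^(−0.0912·3/12)
I = 2.4811 + 3.6459 = 6.1270
F = (S − I)·e^(rT) = (282.60 − 6.1270) · e^(0.0912·8/12)
= 276.4730 · e^0.060800 = 276.4730 × 1.062686 = kr 293.80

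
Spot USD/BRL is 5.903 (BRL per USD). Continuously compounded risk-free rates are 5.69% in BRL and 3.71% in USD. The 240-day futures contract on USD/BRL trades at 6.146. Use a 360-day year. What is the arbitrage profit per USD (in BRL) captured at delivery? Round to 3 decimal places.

0.165 per USD (in BRL)

Fair futures: F* = S·e^(carry·T), with carry = (r_BRL − r_USD) = 0.0569 − 0.0371 = 0.0198
F* = 5.903 · e^(0.0198 × 240/360) = 5.903 · e^0.013200 = 5.903 × 1.013288 = 5.9814
Market 6.146 > fair 5.9814: forward overpriced → cash-and-carry (buy spot, short the forward).
At maturity, profit = |F_mkt − F*| = |6.146 − 5.9814| = 0.165 per USD (in BRL)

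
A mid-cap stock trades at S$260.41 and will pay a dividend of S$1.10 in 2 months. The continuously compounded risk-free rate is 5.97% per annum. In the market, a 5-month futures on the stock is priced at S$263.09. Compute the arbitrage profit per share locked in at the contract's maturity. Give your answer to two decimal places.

S$2.76 per share

PV(dividends) I = 1.10·e^(−0.0597·2/12) = 1.0891
Fair futures F* = (S − I)·e^(rT) = (260.41 − 1.0891)·e^0.024875 = 259.3209 × 1.025187 = 265.8524
Market S$263.09 < fair 265.8524: forward underpriced → reverse cash-and-carry (short the stock, invest proceeds at r, pay the dividends, go long the forward).
Profit at T = |F_mkt − F*| = |263.09 − 265.8524| = S$2.76 per share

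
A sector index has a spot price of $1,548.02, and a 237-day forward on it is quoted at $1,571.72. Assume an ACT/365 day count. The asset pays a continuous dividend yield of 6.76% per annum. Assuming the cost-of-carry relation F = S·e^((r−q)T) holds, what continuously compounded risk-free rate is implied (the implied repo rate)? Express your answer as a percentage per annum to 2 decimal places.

9.10%

From F = S·e^((r−q)T): (r − q) = ln(F/S)/T
ln(1571.72/1548.02) = ln(1.015310) = 0.015194
(r − q) = 0.015194 / (237/365) = 0.023400
r = ln(F/S)/T + q = 0.023400 + 0.0676 = 0.091000
r = 9.10%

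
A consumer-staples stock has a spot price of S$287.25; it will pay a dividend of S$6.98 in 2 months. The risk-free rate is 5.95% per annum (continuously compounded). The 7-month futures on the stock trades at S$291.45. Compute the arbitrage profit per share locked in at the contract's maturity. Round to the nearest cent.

PV(dividends) I = 6.98·e^(−0.0595·2/12) = 6.9111
Fair futures F* = (S − I)·e^(rT) = (287.25 − 6.9111)·e^0.034708 = 280.3389 × 1.035317 = 290.2396
Market S$291.45 > fair 290.2396: forward overpriced → cash-and-carry (borrow at r, buy the stock and collect the dividends, short the forward).
Profit at T = |F_mkt − F*| = |291.45 − 290.2396| = S$1.21 per share

S$1.21 per share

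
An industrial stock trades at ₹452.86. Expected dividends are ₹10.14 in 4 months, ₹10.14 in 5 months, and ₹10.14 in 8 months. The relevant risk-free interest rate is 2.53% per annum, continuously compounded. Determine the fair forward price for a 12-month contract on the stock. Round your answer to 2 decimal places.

PV(dividends) I = 10.14·e^(−0.0253·4/12) + 10.14·e^(−0.0253·5/12) + 10.14·e^(−0.0253·8/12)
I = 10.0548 + 10.0337 + 9.9704 = 30.0589
F = (S − I)·e^(rT) = (452.86 − 30.0589) · e^(0.0253·12/12)
= 422.8011 · e^0.025300 = 422.8011 × 1.025623 = ₹433.63

₹433.63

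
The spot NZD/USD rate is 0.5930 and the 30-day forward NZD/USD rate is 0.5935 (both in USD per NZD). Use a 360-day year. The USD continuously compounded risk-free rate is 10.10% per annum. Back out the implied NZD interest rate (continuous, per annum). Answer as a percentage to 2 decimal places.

9.09%

F = S·e^((r_USD − r_NZD)T) ⇒ r_NZD = r_USD − ln(F/S)/T
ln(0.5935/0.5930) = 0.000843; /(30/360) = 0.010116
r_NZD = 0.1010 − 0.010116 = 0.090884
r_NZD = 9.09%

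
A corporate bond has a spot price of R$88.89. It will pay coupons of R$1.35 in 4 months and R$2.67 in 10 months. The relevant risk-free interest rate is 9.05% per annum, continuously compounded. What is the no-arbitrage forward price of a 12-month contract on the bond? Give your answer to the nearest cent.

PV(coupons) I = 1.35·e^(−0.0905·4/12) + 2.67·e^(−0.0905·10/12)
I = 1.3099 + 2.4760 = 3.7859
F = (S − I)·e^(rT) = (88.89 − 3.7859) · e^(0.0905·12/12)
= 85.1041 · e^0.090500 = 85.1041 × 1.094722 = R$93.17

R$93.17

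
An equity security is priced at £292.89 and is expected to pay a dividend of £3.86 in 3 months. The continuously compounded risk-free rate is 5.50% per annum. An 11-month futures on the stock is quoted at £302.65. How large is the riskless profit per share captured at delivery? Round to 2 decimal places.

PV(dividends) I = 3.86·e^(−0.0550·3/12) = 3.8073
Fair futures F* = (S − I)·e^(rT) = (292.89 − 3.8073)·e^0.050417 = 289.0827 × 1.051710 = 304.0312
Market £302.65 < fair 304.0312: forward underpriced → reverse cash-and-carry (short the stock, invest proceeds at r, pay the dividends, go long the forward).
Profit at T = |F_mkt − F*| = |302.65 − 304.0312| = £1.38 per share

£1.38 per share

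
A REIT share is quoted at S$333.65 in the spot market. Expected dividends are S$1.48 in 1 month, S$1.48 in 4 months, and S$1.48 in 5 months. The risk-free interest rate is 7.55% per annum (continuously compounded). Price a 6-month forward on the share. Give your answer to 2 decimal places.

PV(dividends) I = 1.48·e^(−0.0755·1/12) + 1.48·e^(−0.0755·4/12) + 1.48·e^(−0.0755·5/12)
I = 1.4707 + 1.4432 + 1.4342 = 4.3481
F = (S − I)·e^(rT) = (333.65 − 4.3481) · e^(0.0755·6/12)
= 329.3019 · e^0.037750 = 329.3019 × 1.038472 = S$341.97

S$341.97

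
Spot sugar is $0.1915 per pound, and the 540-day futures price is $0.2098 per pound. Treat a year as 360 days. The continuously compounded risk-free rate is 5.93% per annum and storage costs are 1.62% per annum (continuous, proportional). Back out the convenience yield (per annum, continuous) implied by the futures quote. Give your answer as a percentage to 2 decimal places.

F = S·e^((r+u−y)T) ⇒ (r+u−y) = ln(F/S)/T
ln(0.2098/0.1915) = 0.091267; /T ⇒ 0.060845
y = r + u − ln(F/S)/T = 0.0593 + 0.0162 − 0.060845 = 0.014655
y = 1.47%

1.47%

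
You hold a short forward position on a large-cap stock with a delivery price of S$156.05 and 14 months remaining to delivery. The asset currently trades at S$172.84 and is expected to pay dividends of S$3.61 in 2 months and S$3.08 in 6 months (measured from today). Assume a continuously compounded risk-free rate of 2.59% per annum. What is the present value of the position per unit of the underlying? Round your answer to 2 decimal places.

-S$14.80

PV(remaining dividends) I = 3.61·e^(−0.0259·2/12) + 3.08·e^(−0.0259·6/12) = 6.6348
Current forward F = (S − I)·e^(rT) = (172.84 − 6.6348)·e^(0.0259·14/12) = 166.2052 × 1.030678 = 171.3040
Value (long) = (F − K)·e^(−rT) = (171.3040 − 156.05) × 0.970235 = 14.8000
Short position value = −(long value) = -S$14.80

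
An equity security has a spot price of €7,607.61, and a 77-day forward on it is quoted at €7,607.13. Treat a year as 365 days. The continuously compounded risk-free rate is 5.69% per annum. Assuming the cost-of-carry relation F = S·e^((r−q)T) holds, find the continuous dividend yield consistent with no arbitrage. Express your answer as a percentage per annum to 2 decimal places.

5.72%

From F = S·e^((r−q)T): (r − q) = ln(F/S)/T
ln(7607.13/7607.61) = ln(0.999937) = -0.000063
(r − q) = -0.000063 / (77/365) = -0.000299
q = r − ln(F/S)/T = 0.0569 + 0.000299 = 0.057199
q = 5.72%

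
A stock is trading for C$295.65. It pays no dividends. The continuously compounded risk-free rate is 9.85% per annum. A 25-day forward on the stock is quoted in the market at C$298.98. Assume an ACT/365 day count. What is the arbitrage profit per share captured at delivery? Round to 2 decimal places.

Fair forward: F* = S·e^(carry·T), with carry = r = 0.0985
F* = 295.65 · e^(0.0985 × 25/365) = 295.65 · e^0.006747 = 295.65 × 1.006770 = C$297.6516
Market C$298.98 > fair C$297.6516: forward overpriced → cash-and-carry (buy spot, short the forward).
At maturity, profit = |F_mkt − F*| = |298.98 − 297.6516| = C$1.33 per share

C$1.33 per share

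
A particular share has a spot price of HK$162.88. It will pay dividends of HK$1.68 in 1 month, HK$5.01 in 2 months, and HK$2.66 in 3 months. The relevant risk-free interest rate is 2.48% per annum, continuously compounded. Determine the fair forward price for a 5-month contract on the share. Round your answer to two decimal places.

HK$155.17

PV(dividends) I = 1.68·e^(−0.0248·1/12) + 5.01·e^(−0.0248·2/12) + 2.66·e^(−0.0248·3/12)
I = 1.6765 + 4.9893 + 2.6436 = 9.3094
F = (S − I)·e^(rT) = (162.88 − 9.3094) · e^(0.0248·5/12)
= 153.5706 · e^0.010333 = 153.5706 × 1.010387 = HK$155.17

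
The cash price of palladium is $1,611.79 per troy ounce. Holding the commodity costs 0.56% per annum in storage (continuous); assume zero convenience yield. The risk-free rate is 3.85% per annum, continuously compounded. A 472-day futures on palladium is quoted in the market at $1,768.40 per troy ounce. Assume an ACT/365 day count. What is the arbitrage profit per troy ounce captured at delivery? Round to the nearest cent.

$62.02 per troy ounce

Fair futures: F* = S·e^(carry·T), with carry = (r + u) = 0.0385 + 0.0056 = 0.0441
F* = 1611.79 · e^(0.0441 × 472/365) = 1611.79 · e^0.05702795 = 1611.79 × 1.05868540 = $1706.3785
Market $1768.40 > fair $1706.3785: forward overpriced → cash-and-carry (buy spot, short the forward).
At maturity, profit = |F_mkt − F*| = |1768.40 − 1706.3785| = $62.02 per troy ounce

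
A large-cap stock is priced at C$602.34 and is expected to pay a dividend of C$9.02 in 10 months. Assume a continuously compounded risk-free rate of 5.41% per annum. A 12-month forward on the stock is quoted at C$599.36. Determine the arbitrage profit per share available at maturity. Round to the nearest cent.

C$27.36 per share

PV(dividends) I = 9.02·e^(−0.0541·10/12) = 8.6224
Fair forward F* = (S − I)·e^(rT) = (602.34 − 8.6224)·e^0.054100 = 593.7176 × 1.055590 = 626.7224
Market C$599.36 < fair 626.7224: forward underpriced → reverse cash-and-carry (short the stock, invest proceeds at r, pay the dividends, go long the forward).
Profit at T = |F_mkt − F*| = |599.36 − 626.7224| = C$27.36 per share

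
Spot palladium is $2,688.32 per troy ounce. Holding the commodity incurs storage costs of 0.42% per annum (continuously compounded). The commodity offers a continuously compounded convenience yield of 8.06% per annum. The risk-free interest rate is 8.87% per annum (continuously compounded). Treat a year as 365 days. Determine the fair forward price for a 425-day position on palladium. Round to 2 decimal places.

$2,727.10 per troy ounce

Net carry = r + u − y = 0.0887 + 0.0042 − 0.0806 = 0.0123
F = S·e^((r+u−y)T) = 2688.32 · e^(0.0123 × 425/365) = 2688.32 · e^0.01432192
= 2688.32 × 1.01442497 = $2,727.10 per troy ounce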